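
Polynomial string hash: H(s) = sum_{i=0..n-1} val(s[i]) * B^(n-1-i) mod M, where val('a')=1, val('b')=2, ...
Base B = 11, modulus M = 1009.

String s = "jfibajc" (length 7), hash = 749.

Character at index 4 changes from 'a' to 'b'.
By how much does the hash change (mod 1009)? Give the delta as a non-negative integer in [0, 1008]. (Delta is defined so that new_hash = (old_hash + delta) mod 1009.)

Answer: 121

Derivation:
Delta formula: (val(new) - val(old)) * B^(n-1-k) mod M
  val('b') - val('a') = 2 - 1 = 1
  B^(n-1-k) = 11^2 mod 1009 = 121
  Delta = 1 * 121 mod 1009 = 121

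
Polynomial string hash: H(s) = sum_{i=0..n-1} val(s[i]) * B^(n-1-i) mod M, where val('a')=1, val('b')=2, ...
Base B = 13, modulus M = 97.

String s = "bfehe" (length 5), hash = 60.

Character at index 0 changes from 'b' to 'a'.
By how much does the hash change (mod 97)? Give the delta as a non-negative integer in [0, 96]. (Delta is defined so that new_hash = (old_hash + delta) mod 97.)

Delta formula: (val(new) - val(old)) * B^(n-1-k) mod M
  val('a') - val('b') = 1 - 2 = -1
  B^(n-1-k) = 13^4 mod 97 = 43
  Delta = -1 * 43 mod 97 = 54

Answer: 54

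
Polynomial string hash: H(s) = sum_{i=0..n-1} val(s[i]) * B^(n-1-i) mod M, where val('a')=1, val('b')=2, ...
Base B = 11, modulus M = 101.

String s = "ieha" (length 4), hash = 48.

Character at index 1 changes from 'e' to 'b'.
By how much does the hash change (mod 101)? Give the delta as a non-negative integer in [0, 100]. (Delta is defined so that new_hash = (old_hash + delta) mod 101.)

Answer: 41

Derivation:
Delta formula: (val(new) - val(old)) * B^(n-1-k) mod M
  val('b') - val('e') = 2 - 5 = -3
  B^(n-1-k) = 11^2 mod 101 = 20
  Delta = -3 * 20 mod 101 = 41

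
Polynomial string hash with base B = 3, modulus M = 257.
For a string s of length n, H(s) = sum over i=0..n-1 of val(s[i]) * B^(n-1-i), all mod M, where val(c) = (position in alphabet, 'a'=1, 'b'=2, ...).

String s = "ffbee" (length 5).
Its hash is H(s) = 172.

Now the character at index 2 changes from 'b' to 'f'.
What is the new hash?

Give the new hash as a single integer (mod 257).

Answer: 208

Derivation:
val('b') = 2, val('f') = 6
Position k = 2, exponent = n-1-k = 2
B^2 mod M = 3^2 mod 257 = 9
Delta = (6 - 2) * 9 mod 257 = 36
New hash = (172 + 36) mod 257 = 208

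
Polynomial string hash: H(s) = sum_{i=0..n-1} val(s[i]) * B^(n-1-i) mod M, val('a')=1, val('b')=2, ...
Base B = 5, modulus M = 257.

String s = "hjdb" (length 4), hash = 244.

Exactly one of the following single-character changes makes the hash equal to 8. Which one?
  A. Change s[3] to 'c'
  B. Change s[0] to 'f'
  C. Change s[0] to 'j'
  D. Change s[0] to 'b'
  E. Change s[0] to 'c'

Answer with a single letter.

Option A: s[3]='b'->'c', delta=(3-2)*5^0 mod 257 = 1, hash=244+1 mod 257 = 245
Option B: s[0]='h'->'f', delta=(6-8)*5^3 mod 257 = 7, hash=244+7 mod 257 = 251
Option C: s[0]='h'->'j', delta=(10-8)*5^3 mod 257 = 250, hash=244+250 mod 257 = 237
Option D: s[0]='h'->'b', delta=(2-8)*5^3 mod 257 = 21, hash=244+21 mod 257 = 8 <-- target
Option E: s[0]='h'->'c', delta=(3-8)*5^3 mod 257 = 146, hash=244+146 mod 257 = 133

Answer: D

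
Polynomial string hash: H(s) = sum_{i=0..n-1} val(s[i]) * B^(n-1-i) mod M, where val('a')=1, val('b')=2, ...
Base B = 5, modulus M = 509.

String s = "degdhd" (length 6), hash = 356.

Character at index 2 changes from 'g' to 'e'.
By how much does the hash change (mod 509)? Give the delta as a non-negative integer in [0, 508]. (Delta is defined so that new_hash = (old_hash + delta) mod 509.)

Answer: 259

Derivation:
Delta formula: (val(new) - val(old)) * B^(n-1-k) mod M
  val('e') - val('g') = 5 - 7 = -2
  B^(n-1-k) = 5^3 mod 509 = 125
  Delta = -2 * 125 mod 509 = 259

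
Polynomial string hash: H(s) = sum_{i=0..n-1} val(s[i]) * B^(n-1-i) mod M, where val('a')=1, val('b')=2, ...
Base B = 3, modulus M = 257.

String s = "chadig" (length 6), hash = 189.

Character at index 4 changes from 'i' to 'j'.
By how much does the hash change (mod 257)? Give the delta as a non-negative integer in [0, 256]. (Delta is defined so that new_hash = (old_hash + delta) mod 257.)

Delta formula: (val(new) - val(old)) * B^(n-1-k) mod M
  val('j') - val('i') = 10 - 9 = 1
  B^(n-1-k) = 3^1 mod 257 = 3
  Delta = 1 * 3 mod 257 = 3

Answer: 3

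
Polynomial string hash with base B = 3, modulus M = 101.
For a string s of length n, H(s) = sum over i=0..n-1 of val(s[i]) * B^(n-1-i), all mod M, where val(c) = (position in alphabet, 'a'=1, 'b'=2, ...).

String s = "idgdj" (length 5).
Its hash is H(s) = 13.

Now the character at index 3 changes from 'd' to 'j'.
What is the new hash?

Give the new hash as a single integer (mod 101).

Answer: 31

Derivation:
val('d') = 4, val('j') = 10
Position k = 3, exponent = n-1-k = 1
B^1 mod M = 3^1 mod 101 = 3
Delta = (10 - 4) * 3 mod 101 = 18
New hash = (13 + 18) mod 101 = 31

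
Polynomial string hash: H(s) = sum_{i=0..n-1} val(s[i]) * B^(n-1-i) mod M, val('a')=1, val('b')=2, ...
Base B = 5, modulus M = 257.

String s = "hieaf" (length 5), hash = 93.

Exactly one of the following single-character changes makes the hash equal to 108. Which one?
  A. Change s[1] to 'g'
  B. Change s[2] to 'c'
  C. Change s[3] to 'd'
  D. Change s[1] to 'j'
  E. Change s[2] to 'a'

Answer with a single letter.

Option A: s[1]='i'->'g', delta=(7-9)*5^3 mod 257 = 7, hash=93+7 mod 257 = 100
Option B: s[2]='e'->'c', delta=(3-5)*5^2 mod 257 = 207, hash=93+207 mod 257 = 43
Option C: s[3]='a'->'d', delta=(4-1)*5^1 mod 257 = 15, hash=93+15 mod 257 = 108 <-- target
Option D: s[1]='i'->'j', delta=(10-9)*5^3 mod 257 = 125, hash=93+125 mod 257 = 218
Option E: s[2]='e'->'a', delta=(1-5)*5^2 mod 257 = 157, hash=93+157 mod 257 = 250

Answer: C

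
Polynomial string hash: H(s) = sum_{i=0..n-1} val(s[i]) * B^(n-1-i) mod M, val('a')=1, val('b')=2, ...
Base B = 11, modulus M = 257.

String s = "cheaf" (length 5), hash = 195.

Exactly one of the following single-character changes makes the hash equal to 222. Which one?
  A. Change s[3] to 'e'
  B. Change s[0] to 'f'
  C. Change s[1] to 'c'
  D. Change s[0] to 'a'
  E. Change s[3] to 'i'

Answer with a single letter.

Answer: C

Derivation:
Option A: s[3]='a'->'e', delta=(5-1)*11^1 mod 257 = 44, hash=195+44 mod 257 = 239
Option B: s[0]='c'->'f', delta=(6-3)*11^4 mod 257 = 233, hash=195+233 mod 257 = 171
Option C: s[1]='h'->'c', delta=(3-8)*11^3 mod 257 = 27, hash=195+27 mod 257 = 222 <-- target
Option D: s[0]='c'->'a', delta=(1-3)*11^4 mod 257 = 16, hash=195+16 mod 257 = 211
Option E: s[3]='a'->'i', delta=(9-1)*11^1 mod 257 = 88, hash=195+88 mod 257 = 26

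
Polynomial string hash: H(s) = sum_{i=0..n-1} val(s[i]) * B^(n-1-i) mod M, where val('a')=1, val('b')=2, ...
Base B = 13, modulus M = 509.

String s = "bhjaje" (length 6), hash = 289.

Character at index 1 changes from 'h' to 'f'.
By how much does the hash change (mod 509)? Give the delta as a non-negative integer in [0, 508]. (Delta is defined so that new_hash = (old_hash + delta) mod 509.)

Answer: 395

Derivation:
Delta formula: (val(new) - val(old)) * B^(n-1-k) mod M
  val('f') - val('h') = 6 - 8 = -2
  B^(n-1-k) = 13^4 mod 509 = 57
  Delta = -2 * 57 mod 509 = 395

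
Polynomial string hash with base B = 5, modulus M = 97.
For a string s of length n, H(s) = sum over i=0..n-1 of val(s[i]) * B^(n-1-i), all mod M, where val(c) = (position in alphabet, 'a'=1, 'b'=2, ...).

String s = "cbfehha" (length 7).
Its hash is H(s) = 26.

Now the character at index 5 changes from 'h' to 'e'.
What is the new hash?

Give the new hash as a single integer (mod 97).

Answer: 11

Derivation:
val('h') = 8, val('e') = 5
Position k = 5, exponent = n-1-k = 1
B^1 mod M = 5^1 mod 97 = 5
Delta = (5 - 8) * 5 mod 97 = 82
New hash = (26 + 82) mod 97 = 11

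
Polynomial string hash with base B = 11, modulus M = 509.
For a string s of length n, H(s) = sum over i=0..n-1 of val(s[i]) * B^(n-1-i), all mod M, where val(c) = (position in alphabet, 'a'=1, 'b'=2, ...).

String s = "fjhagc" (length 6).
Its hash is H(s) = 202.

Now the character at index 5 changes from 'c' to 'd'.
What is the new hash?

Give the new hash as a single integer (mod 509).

Answer: 203

Derivation:
val('c') = 3, val('d') = 4
Position k = 5, exponent = n-1-k = 0
B^0 mod M = 11^0 mod 509 = 1
Delta = (4 - 3) * 1 mod 509 = 1
New hash = (202 + 1) mod 509 = 203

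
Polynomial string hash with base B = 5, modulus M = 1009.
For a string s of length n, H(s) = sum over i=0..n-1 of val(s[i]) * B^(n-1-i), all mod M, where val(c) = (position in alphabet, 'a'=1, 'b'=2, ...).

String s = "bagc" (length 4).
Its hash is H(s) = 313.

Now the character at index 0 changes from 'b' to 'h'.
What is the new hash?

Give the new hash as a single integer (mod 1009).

Answer: 54

Derivation:
val('b') = 2, val('h') = 8
Position k = 0, exponent = n-1-k = 3
B^3 mod M = 5^3 mod 1009 = 125
Delta = (8 - 2) * 125 mod 1009 = 750
New hash = (313 + 750) mod 1009 = 54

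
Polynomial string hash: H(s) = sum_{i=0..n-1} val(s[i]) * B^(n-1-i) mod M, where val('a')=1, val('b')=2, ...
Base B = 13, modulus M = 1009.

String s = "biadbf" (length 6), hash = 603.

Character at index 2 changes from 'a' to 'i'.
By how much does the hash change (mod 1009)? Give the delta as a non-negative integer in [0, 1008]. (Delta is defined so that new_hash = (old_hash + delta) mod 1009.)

Delta formula: (val(new) - val(old)) * B^(n-1-k) mod M
  val('i') - val('a') = 9 - 1 = 8
  B^(n-1-k) = 13^3 mod 1009 = 179
  Delta = 8 * 179 mod 1009 = 423

Answer: 423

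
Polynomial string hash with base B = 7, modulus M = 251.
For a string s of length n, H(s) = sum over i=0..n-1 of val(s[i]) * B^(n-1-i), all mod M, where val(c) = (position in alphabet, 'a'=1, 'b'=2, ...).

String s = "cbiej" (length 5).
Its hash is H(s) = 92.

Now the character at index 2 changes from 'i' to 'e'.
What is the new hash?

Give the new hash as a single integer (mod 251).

Answer: 147

Derivation:
val('i') = 9, val('e') = 5
Position k = 2, exponent = n-1-k = 2
B^2 mod M = 7^2 mod 251 = 49
Delta = (5 - 9) * 49 mod 251 = 55
New hash = (92 + 55) mod 251 = 147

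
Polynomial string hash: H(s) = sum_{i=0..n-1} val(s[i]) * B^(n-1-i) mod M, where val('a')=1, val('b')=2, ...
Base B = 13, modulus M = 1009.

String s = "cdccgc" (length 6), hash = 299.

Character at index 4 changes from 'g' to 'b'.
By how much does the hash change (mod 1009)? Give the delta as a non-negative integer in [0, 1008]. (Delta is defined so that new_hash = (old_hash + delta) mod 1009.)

Delta formula: (val(new) - val(old)) * B^(n-1-k) mod M
  val('b') - val('g') = 2 - 7 = -5
  B^(n-1-k) = 13^1 mod 1009 = 13
  Delta = -5 * 13 mod 1009 = 944

Answer: 944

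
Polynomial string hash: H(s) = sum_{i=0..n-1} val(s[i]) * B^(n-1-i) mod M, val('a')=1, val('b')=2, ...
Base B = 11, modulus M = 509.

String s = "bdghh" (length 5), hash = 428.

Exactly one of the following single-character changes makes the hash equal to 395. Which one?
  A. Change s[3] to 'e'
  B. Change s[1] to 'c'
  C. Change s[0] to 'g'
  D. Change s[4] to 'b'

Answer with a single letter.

Answer: A

Derivation:
Option A: s[3]='h'->'e', delta=(5-8)*11^1 mod 509 = 476, hash=428+476 mod 509 = 395 <-- target
Option B: s[1]='d'->'c', delta=(3-4)*11^3 mod 509 = 196, hash=428+196 mod 509 = 115
Option C: s[0]='b'->'g', delta=(7-2)*11^4 mod 509 = 418, hash=428+418 mod 509 = 337
Option D: s[4]='h'->'b', delta=(2-8)*11^0 mod 509 = 503, hash=428+503 mod 509 = 422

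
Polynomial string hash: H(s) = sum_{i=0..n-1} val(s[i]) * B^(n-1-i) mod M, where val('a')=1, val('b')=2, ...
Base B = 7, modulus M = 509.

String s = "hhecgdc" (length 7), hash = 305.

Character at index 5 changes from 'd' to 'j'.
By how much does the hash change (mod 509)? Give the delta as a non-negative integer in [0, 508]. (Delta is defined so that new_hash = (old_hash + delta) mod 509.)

Answer: 42

Derivation:
Delta formula: (val(new) - val(old)) * B^(n-1-k) mod M
  val('j') - val('d') = 10 - 4 = 6
  B^(n-1-k) = 7^1 mod 509 = 7
  Delta = 6 * 7 mod 509 = 42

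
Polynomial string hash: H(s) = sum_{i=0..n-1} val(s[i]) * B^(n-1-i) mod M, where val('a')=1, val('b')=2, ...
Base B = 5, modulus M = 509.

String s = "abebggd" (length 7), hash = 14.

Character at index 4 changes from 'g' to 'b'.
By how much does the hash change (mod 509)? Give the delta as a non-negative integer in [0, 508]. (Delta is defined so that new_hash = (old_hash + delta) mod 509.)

Answer: 384

Derivation:
Delta formula: (val(new) - val(old)) * B^(n-1-k) mod M
  val('b') - val('g') = 2 - 7 = -5
  B^(n-1-k) = 5^2 mod 509 = 25
  Delta = -5 * 25 mod 509 = 384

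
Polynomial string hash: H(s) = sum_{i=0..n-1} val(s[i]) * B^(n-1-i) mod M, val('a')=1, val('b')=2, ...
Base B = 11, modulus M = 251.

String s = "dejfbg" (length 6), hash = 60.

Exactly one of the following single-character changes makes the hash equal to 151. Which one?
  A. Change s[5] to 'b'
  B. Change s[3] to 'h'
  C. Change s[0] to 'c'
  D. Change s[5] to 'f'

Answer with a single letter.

Answer: C

Derivation:
Option A: s[5]='g'->'b', delta=(2-7)*11^0 mod 251 = 246, hash=60+246 mod 251 = 55
Option B: s[3]='f'->'h', delta=(8-6)*11^2 mod 251 = 242, hash=60+242 mod 251 = 51
Option C: s[0]='d'->'c', delta=(3-4)*11^5 mod 251 = 91, hash=60+91 mod 251 = 151 <-- target
Option D: s[5]='g'->'f', delta=(6-7)*11^0 mod 251 = 250, hash=60+250 mod 251 = 59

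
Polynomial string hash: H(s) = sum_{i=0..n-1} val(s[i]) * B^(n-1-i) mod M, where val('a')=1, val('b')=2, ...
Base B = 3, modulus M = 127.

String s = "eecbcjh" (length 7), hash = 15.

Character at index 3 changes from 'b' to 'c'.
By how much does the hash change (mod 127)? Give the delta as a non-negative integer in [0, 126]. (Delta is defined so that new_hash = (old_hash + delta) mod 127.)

Delta formula: (val(new) - val(old)) * B^(n-1-k) mod M
  val('c') - val('b') = 3 - 2 = 1
  B^(n-1-k) = 3^3 mod 127 = 27
  Delta = 1 * 27 mod 127 = 27

Answer: 27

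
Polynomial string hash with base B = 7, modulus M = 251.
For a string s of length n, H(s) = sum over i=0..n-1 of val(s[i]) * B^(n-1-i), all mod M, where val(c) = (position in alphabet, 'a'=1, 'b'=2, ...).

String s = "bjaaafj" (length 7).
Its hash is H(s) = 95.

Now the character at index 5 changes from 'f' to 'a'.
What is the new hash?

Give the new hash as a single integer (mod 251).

Answer: 60

Derivation:
val('f') = 6, val('a') = 1
Position k = 5, exponent = n-1-k = 1
B^1 mod M = 7^1 mod 251 = 7
Delta = (1 - 6) * 7 mod 251 = 216
New hash = (95 + 216) mod 251 = 60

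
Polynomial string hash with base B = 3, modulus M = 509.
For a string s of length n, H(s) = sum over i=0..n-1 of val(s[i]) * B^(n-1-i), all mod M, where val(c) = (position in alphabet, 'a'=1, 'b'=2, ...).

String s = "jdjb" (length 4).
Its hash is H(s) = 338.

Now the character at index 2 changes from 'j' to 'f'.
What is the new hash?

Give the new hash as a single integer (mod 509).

val('j') = 10, val('f') = 6
Position k = 2, exponent = n-1-k = 1
B^1 mod M = 3^1 mod 509 = 3
Delta = (6 - 10) * 3 mod 509 = 497
New hash = (338 + 497) mod 509 = 326

Answer: 326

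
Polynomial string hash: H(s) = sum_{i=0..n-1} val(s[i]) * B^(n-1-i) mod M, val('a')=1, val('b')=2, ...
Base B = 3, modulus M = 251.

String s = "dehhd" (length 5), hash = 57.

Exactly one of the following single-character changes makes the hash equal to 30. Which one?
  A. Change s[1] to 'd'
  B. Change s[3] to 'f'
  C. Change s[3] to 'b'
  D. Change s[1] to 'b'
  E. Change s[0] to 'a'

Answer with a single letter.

Answer: A

Derivation:
Option A: s[1]='e'->'d', delta=(4-5)*3^3 mod 251 = 224, hash=57+224 mod 251 = 30 <-- target
Option B: s[3]='h'->'f', delta=(6-8)*3^1 mod 251 = 245, hash=57+245 mod 251 = 51
Option C: s[3]='h'->'b', delta=(2-8)*3^1 mod 251 = 233, hash=57+233 mod 251 = 39
Option D: s[1]='e'->'b', delta=(2-5)*3^3 mod 251 = 170, hash=57+170 mod 251 = 227
Option E: s[0]='d'->'a', delta=(1-4)*3^4 mod 251 = 8, hash=57+8 mod 251 = 65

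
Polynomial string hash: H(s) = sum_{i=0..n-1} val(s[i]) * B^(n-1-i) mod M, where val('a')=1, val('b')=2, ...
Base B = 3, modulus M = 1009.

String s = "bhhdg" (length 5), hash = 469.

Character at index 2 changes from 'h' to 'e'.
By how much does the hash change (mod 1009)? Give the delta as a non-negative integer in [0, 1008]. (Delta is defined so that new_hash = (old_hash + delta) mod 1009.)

Delta formula: (val(new) - val(old)) * B^(n-1-k) mod M
  val('e') - val('h') = 5 - 8 = -3
  B^(n-1-k) = 3^2 mod 1009 = 9
  Delta = -3 * 9 mod 1009 = 982

Answer: 982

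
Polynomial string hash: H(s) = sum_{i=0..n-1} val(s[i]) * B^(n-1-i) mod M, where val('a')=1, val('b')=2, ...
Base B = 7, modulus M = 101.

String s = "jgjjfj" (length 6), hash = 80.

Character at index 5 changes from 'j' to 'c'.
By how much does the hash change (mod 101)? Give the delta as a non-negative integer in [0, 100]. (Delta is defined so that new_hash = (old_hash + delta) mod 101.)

Delta formula: (val(new) - val(old)) * B^(n-1-k) mod M
  val('c') - val('j') = 3 - 10 = -7
  B^(n-1-k) = 7^0 mod 101 = 1
  Delta = -7 * 1 mod 101 = 94

Answer: 94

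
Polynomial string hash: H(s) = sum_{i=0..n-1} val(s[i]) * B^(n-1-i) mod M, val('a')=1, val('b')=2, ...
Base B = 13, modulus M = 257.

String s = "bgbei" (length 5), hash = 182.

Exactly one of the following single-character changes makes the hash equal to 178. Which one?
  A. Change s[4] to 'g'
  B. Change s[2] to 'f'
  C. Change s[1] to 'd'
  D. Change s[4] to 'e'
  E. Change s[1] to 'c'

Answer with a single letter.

Answer: D

Derivation:
Option A: s[4]='i'->'g', delta=(7-9)*13^0 mod 257 = 255, hash=182+255 mod 257 = 180
Option B: s[2]='b'->'f', delta=(6-2)*13^2 mod 257 = 162, hash=182+162 mod 257 = 87
Option C: s[1]='g'->'d', delta=(4-7)*13^3 mod 257 = 91, hash=182+91 mod 257 = 16
Option D: s[4]='i'->'e', delta=(5-9)*13^0 mod 257 = 253, hash=182+253 mod 257 = 178 <-- target
Option E: s[1]='g'->'c', delta=(3-7)*13^3 mod 257 = 207, hash=182+207 mod 257 = 132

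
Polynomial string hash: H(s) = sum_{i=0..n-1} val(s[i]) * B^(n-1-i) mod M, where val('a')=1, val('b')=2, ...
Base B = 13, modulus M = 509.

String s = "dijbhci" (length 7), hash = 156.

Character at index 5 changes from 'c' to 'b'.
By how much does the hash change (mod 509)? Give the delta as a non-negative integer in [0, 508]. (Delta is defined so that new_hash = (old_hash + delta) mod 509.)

Answer: 496

Derivation:
Delta formula: (val(new) - val(old)) * B^(n-1-k) mod M
  val('b') - val('c') = 2 - 3 = -1
  B^(n-1-k) = 13^1 mod 509 = 13
  Delta = -1 * 13 mod 509 = 496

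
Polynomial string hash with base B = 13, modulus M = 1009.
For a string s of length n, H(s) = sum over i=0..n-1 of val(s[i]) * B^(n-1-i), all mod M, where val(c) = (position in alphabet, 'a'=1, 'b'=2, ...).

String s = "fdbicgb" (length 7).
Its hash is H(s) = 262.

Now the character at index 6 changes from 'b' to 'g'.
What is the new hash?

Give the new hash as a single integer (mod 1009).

Answer: 267

Derivation:
val('b') = 2, val('g') = 7
Position k = 6, exponent = n-1-k = 0
B^0 mod M = 13^0 mod 1009 = 1
Delta = (7 - 2) * 1 mod 1009 = 5
New hash = (262 + 5) mod 1009 = 267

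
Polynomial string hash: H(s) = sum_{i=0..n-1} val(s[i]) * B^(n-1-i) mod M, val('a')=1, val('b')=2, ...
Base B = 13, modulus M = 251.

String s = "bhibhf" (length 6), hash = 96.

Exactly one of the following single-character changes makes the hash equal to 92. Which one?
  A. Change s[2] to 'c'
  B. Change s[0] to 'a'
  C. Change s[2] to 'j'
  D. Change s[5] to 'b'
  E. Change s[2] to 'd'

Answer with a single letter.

Answer: D

Derivation:
Option A: s[2]='i'->'c', delta=(3-9)*13^3 mod 251 = 121, hash=96+121 mod 251 = 217
Option B: s[0]='b'->'a', delta=(1-2)*13^5 mod 251 = 187, hash=96+187 mod 251 = 32
Option C: s[2]='i'->'j', delta=(10-9)*13^3 mod 251 = 189, hash=96+189 mod 251 = 34
Option D: s[5]='f'->'b', delta=(2-6)*13^0 mod 251 = 247, hash=96+247 mod 251 = 92 <-- target
Option E: s[2]='i'->'d', delta=(4-9)*13^3 mod 251 = 59, hash=96+59 mod 251 = 155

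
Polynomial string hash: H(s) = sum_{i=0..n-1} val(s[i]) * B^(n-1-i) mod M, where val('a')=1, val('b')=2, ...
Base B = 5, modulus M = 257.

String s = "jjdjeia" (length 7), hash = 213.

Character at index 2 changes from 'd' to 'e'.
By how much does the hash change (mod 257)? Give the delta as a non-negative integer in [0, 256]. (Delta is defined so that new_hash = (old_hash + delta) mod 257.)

Answer: 111

Derivation:
Delta formula: (val(new) - val(old)) * B^(n-1-k) mod M
  val('e') - val('d') = 5 - 4 = 1
  B^(n-1-k) = 5^4 mod 257 = 111
  Delta = 1 * 111 mod 257 = 111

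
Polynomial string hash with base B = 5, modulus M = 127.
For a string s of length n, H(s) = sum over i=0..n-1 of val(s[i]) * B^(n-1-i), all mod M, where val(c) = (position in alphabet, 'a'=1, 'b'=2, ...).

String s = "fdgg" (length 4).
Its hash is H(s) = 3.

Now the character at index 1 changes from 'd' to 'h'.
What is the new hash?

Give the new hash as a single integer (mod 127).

Answer: 103

Derivation:
val('d') = 4, val('h') = 8
Position k = 1, exponent = n-1-k = 2
B^2 mod M = 5^2 mod 127 = 25
Delta = (8 - 4) * 25 mod 127 = 100
New hash = (3 + 100) mod 127 = 103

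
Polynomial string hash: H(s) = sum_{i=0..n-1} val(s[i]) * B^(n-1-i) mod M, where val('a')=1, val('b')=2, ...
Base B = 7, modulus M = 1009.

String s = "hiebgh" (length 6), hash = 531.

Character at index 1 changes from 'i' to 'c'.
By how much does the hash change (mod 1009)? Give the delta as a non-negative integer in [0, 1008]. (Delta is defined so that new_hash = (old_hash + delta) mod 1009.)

Answer: 729

Derivation:
Delta formula: (val(new) - val(old)) * B^(n-1-k) mod M
  val('c') - val('i') = 3 - 9 = -6
  B^(n-1-k) = 7^4 mod 1009 = 383
  Delta = -6 * 383 mod 1009 = 729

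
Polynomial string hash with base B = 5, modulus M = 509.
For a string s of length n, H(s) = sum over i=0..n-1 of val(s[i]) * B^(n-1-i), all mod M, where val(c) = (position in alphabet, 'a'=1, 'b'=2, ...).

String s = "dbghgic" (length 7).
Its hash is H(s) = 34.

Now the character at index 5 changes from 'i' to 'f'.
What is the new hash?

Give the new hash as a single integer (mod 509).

val('i') = 9, val('f') = 6
Position k = 5, exponent = n-1-k = 1
B^1 mod M = 5^1 mod 509 = 5
Delta = (6 - 9) * 5 mod 509 = 494
New hash = (34 + 494) mod 509 = 19

Answer: 19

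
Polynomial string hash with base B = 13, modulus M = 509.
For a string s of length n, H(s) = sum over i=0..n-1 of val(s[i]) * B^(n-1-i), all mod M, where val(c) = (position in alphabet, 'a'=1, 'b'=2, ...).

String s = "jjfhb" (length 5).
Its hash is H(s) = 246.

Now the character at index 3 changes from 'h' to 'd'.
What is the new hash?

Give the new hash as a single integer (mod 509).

val('h') = 8, val('d') = 4
Position k = 3, exponent = n-1-k = 1
B^1 mod M = 13^1 mod 509 = 13
Delta = (4 - 8) * 13 mod 509 = 457
New hash = (246 + 457) mod 509 = 194

Answer: 194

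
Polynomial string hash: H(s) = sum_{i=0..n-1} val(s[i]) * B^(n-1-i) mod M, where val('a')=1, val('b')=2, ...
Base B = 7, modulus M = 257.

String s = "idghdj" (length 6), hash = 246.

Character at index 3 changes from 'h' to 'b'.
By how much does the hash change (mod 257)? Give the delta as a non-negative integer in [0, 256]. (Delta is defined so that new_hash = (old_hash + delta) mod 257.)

Delta formula: (val(new) - val(old)) * B^(n-1-k) mod M
  val('b') - val('h') = 2 - 8 = -6
  B^(n-1-k) = 7^2 mod 257 = 49
  Delta = -6 * 49 mod 257 = 220

Answer: 220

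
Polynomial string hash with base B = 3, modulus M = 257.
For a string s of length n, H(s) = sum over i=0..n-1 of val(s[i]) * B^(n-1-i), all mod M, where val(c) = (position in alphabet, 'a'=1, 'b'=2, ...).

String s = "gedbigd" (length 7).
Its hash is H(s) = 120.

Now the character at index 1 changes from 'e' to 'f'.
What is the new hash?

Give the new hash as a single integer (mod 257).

val('e') = 5, val('f') = 6
Position k = 1, exponent = n-1-k = 5
B^5 mod M = 3^5 mod 257 = 243
Delta = (6 - 5) * 243 mod 257 = 243
New hash = (120 + 243) mod 257 = 106

Answer: 106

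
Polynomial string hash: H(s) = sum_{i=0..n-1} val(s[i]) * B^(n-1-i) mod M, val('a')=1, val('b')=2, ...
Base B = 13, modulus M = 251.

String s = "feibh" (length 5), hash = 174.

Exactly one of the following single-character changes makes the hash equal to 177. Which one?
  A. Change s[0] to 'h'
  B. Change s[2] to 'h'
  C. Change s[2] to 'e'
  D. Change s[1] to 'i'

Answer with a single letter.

Answer: D

Derivation:
Option A: s[0]='f'->'h', delta=(8-6)*13^4 mod 251 = 145, hash=174+145 mod 251 = 68
Option B: s[2]='i'->'h', delta=(8-9)*13^2 mod 251 = 82, hash=174+82 mod 251 = 5
Option C: s[2]='i'->'e', delta=(5-9)*13^2 mod 251 = 77, hash=174+77 mod 251 = 0
Option D: s[1]='e'->'i', delta=(9-5)*13^3 mod 251 = 3, hash=174+3 mod 251 = 177 <-- target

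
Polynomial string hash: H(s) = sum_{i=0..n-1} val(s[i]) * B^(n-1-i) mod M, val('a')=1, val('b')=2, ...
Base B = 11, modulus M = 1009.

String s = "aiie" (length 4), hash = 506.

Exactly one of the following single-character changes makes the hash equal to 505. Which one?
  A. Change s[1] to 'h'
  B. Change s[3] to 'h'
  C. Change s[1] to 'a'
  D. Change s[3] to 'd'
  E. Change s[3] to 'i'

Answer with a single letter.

Answer: D

Derivation:
Option A: s[1]='i'->'h', delta=(8-9)*11^2 mod 1009 = 888, hash=506+888 mod 1009 = 385
Option B: s[3]='e'->'h', delta=(8-5)*11^0 mod 1009 = 3, hash=506+3 mod 1009 = 509
Option C: s[1]='i'->'a', delta=(1-9)*11^2 mod 1009 = 41, hash=506+41 mod 1009 = 547
Option D: s[3]='e'->'d', delta=(4-5)*11^0 mod 1009 = 1008, hash=506+1008 mod 1009 = 505 <-- target
Option E: s[3]='e'->'i', delta=(9-5)*11^0 mod 1009 = 4, hash=506+4 mod 1009 = 510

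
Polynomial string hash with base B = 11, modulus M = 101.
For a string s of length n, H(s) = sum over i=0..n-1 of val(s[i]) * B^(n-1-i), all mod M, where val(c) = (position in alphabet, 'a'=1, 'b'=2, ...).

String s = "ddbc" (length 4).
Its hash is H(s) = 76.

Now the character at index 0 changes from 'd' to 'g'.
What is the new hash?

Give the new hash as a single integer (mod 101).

Answer: 29

Derivation:
val('d') = 4, val('g') = 7
Position k = 0, exponent = n-1-k = 3
B^3 mod M = 11^3 mod 101 = 18
Delta = (7 - 4) * 18 mod 101 = 54
New hash = (76 + 54) mod 101 = 29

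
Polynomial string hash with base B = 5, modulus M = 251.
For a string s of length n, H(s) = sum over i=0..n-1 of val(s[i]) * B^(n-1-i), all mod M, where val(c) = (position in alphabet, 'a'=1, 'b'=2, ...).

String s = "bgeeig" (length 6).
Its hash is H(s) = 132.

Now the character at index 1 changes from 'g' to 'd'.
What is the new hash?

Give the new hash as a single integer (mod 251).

val('g') = 7, val('d') = 4
Position k = 1, exponent = n-1-k = 4
B^4 mod M = 5^4 mod 251 = 123
Delta = (4 - 7) * 123 mod 251 = 133
New hash = (132 + 133) mod 251 = 14

Answer: 14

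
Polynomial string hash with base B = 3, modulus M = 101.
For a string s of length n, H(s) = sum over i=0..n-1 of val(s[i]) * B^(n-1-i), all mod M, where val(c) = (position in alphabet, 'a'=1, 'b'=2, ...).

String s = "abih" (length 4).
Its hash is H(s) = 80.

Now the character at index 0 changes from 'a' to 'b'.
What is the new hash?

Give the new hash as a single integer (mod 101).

val('a') = 1, val('b') = 2
Position k = 0, exponent = n-1-k = 3
B^3 mod M = 3^3 mod 101 = 27
Delta = (2 - 1) * 27 mod 101 = 27
New hash = (80 + 27) mod 101 = 6

Answer: 6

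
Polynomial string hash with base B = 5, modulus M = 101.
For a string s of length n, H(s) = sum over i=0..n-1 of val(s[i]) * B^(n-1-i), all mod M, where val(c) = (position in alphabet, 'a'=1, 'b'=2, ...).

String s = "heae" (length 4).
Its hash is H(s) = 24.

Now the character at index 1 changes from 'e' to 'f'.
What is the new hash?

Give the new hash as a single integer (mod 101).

val('e') = 5, val('f') = 6
Position k = 1, exponent = n-1-k = 2
B^2 mod M = 5^2 mod 101 = 25
Delta = (6 - 5) * 25 mod 101 = 25
New hash = (24 + 25) mod 101 = 49

Answer: 49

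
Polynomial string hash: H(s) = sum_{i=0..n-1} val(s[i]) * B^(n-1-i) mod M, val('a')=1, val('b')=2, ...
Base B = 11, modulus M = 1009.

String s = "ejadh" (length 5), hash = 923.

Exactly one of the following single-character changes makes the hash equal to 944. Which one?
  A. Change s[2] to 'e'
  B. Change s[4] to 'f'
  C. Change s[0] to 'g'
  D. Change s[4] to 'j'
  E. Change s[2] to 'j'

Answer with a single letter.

Option A: s[2]='a'->'e', delta=(5-1)*11^2 mod 1009 = 484, hash=923+484 mod 1009 = 398
Option B: s[4]='h'->'f', delta=(6-8)*11^0 mod 1009 = 1007, hash=923+1007 mod 1009 = 921
Option C: s[0]='e'->'g', delta=(7-5)*11^4 mod 1009 = 21, hash=923+21 mod 1009 = 944 <-- target
Option D: s[4]='h'->'j', delta=(10-8)*11^0 mod 1009 = 2, hash=923+2 mod 1009 = 925
Option E: s[2]='a'->'j', delta=(10-1)*11^2 mod 1009 = 80, hash=923+80 mod 1009 = 1003

Answer: C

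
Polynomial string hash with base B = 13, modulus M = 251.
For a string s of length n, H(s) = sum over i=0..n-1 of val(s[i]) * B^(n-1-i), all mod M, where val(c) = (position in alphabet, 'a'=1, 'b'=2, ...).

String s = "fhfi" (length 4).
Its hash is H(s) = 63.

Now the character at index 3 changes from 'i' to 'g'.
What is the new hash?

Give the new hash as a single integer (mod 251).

Answer: 61

Derivation:
val('i') = 9, val('g') = 7
Position k = 3, exponent = n-1-k = 0
B^0 mod M = 13^0 mod 251 = 1
Delta = (7 - 9) * 1 mod 251 = 249
New hash = (63 + 249) mod 251 = 61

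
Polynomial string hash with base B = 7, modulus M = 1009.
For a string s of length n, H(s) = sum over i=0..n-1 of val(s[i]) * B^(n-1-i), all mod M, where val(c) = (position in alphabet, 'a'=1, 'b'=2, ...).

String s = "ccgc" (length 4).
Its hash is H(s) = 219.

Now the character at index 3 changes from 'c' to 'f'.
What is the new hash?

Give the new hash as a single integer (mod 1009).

Answer: 222

Derivation:
val('c') = 3, val('f') = 6
Position k = 3, exponent = n-1-k = 0
B^0 mod M = 7^0 mod 1009 = 1
Delta = (6 - 3) * 1 mod 1009 = 3
New hash = (219 + 3) mod 1009 = 222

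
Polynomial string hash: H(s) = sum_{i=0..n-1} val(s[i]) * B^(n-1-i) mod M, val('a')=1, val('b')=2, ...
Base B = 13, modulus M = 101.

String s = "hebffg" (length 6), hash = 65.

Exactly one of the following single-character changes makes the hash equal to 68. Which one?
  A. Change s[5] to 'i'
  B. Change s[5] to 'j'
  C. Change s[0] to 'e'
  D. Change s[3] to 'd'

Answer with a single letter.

Answer: B

Derivation:
Option A: s[5]='g'->'i', delta=(9-7)*13^0 mod 101 = 2, hash=65+2 mod 101 = 67
Option B: s[5]='g'->'j', delta=(10-7)*13^0 mod 101 = 3, hash=65+3 mod 101 = 68 <-- target
Option C: s[0]='h'->'e', delta=(5-8)*13^5 mod 101 = 50, hash=65+50 mod 101 = 14
Option D: s[3]='f'->'d', delta=(4-6)*13^2 mod 101 = 66, hash=65+66 mod 101 = 30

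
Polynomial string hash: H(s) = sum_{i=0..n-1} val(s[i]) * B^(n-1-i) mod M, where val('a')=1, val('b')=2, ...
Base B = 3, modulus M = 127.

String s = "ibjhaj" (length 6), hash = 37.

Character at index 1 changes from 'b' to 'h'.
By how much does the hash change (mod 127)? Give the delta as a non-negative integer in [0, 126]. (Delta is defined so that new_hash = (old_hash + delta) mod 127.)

Answer: 105

Derivation:
Delta formula: (val(new) - val(old)) * B^(n-1-k) mod M
  val('h') - val('b') = 8 - 2 = 6
  B^(n-1-k) = 3^4 mod 127 = 81
  Delta = 6 * 81 mod 127 = 105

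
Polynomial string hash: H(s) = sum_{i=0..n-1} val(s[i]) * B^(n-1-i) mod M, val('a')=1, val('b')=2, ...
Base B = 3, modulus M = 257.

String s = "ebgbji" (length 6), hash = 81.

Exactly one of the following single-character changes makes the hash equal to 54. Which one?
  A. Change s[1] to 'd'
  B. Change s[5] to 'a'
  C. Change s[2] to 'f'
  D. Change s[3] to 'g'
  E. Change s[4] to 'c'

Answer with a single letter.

Answer: C

Derivation:
Option A: s[1]='b'->'d', delta=(4-2)*3^4 mod 257 = 162, hash=81+162 mod 257 = 243
Option B: s[5]='i'->'a', delta=(1-9)*3^0 mod 257 = 249, hash=81+249 mod 257 = 73
Option C: s[2]='g'->'f', delta=(6-7)*3^3 mod 257 = 230, hash=81+230 mod 257 = 54 <-- target
Option D: s[3]='b'->'g', delta=(7-2)*3^2 mod 257 = 45, hash=81+45 mod 257 = 126
Option E: s[4]='j'->'c', delta=(3-10)*3^1 mod 257 = 236, hash=81+236 mod 257 = 60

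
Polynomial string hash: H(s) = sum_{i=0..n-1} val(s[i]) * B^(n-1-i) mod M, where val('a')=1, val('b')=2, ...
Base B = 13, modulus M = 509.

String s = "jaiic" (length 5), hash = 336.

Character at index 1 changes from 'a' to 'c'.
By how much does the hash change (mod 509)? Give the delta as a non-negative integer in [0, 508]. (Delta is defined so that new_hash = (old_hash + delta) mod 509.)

Delta formula: (val(new) - val(old)) * B^(n-1-k) mod M
  val('c') - val('a') = 3 - 1 = 2
  B^(n-1-k) = 13^3 mod 509 = 161
  Delta = 2 * 161 mod 509 = 322

Answer: 322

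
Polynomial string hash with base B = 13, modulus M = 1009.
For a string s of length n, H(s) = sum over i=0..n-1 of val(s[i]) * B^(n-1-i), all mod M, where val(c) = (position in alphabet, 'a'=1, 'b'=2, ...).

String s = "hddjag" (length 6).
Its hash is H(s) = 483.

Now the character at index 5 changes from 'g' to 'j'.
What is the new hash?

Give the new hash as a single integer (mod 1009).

val('g') = 7, val('j') = 10
Position k = 5, exponent = n-1-k = 0
B^0 mod M = 13^0 mod 1009 = 1
Delta = (10 - 7) * 1 mod 1009 = 3
New hash = (483 + 3) mod 1009 = 486

Answer: 486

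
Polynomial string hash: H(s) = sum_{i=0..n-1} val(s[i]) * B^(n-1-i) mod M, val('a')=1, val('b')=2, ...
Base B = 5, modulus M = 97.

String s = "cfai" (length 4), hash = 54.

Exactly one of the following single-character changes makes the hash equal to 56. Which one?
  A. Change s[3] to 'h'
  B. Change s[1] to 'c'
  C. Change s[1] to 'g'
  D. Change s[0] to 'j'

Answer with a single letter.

Answer: D

Derivation:
Option A: s[3]='i'->'h', delta=(8-9)*5^0 mod 97 = 96, hash=54+96 mod 97 = 53
Option B: s[1]='f'->'c', delta=(3-6)*5^2 mod 97 = 22, hash=54+22 mod 97 = 76
Option C: s[1]='f'->'g', delta=(7-6)*5^2 mod 97 = 25, hash=54+25 mod 97 = 79
Option D: s[0]='c'->'j', delta=(10-3)*5^3 mod 97 = 2, hash=54+2 mod 97 = 56 <-- target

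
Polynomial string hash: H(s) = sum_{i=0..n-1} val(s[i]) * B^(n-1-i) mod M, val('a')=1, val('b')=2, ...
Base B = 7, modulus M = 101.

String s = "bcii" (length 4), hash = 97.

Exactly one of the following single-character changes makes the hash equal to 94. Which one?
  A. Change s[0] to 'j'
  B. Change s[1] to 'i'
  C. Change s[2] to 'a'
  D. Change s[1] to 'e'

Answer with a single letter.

Option A: s[0]='b'->'j', delta=(10-2)*7^3 mod 101 = 17, hash=97+17 mod 101 = 13
Option B: s[1]='c'->'i', delta=(9-3)*7^2 mod 101 = 92, hash=97+92 mod 101 = 88
Option C: s[2]='i'->'a', delta=(1-9)*7^1 mod 101 = 45, hash=97+45 mod 101 = 41
Option D: s[1]='c'->'e', delta=(5-3)*7^2 mod 101 = 98, hash=97+98 mod 101 = 94 <-- target

Answer: D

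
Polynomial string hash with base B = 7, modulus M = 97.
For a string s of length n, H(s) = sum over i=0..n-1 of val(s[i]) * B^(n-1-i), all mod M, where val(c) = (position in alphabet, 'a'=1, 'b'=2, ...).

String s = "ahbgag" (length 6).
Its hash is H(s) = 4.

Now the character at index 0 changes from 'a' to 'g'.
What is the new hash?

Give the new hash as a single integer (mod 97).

Answer: 63

Derivation:
val('a') = 1, val('g') = 7
Position k = 0, exponent = n-1-k = 5
B^5 mod M = 7^5 mod 97 = 26
Delta = (7 - 1) * 26 mod 97 = 59
New hash = (4 + 59) mod 97 = 63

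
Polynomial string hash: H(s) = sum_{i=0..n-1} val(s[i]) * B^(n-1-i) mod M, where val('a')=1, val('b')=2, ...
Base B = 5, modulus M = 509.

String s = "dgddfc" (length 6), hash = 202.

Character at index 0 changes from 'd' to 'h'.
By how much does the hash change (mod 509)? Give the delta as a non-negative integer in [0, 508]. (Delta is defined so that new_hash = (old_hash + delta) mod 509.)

Delta formula: (val(new) - val(old)) * B^(n-1-k) mod M
  val('h') - val('d') = 8 - 4 = 4
  B^(n-1-k) = 5^5 mod 509 = 71
  Delta = 4 * 71 mod 509 = 284

Answer: 284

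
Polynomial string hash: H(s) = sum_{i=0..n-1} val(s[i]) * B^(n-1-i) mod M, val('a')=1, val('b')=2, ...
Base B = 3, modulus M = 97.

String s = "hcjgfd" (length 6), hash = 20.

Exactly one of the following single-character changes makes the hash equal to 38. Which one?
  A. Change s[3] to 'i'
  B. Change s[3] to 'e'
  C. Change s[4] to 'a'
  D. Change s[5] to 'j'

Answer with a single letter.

Option A: s[3]='g'->'i', delta=(9-7)*3^2 mod 97 = 18, hash=20+18 mod 97 = 38 <-- target
Option B: s[3]='g'->'e', delta=(5-7)*3^2 mod 97 = 79, hash=20+79 mod 97 = 2
Option C: s[4]='f'->'a', delta=(1-6)*3^1 mod 97 = 82, hash=20+82 mod 97 = 5
Option D: s[5]='d'->'j', delta=(10-4)*3^0 mod 97 = 6, hash=20+6 mod 97 = 26

Answer: A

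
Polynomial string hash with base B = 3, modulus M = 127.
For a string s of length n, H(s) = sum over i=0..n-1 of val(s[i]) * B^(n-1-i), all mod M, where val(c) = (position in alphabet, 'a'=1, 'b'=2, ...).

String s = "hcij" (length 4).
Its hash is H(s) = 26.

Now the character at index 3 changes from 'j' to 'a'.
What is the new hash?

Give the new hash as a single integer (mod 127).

val('j') = 10, val('a') = 1
Position k = 3, exponent = n-1-k = 0
B^0 mod M = 3^0 mod 127 = 1
Delta = (1 - 10) * 1 mod 127 = 118
New hash = (26 + 118) mod 127 = 17

Answer: 17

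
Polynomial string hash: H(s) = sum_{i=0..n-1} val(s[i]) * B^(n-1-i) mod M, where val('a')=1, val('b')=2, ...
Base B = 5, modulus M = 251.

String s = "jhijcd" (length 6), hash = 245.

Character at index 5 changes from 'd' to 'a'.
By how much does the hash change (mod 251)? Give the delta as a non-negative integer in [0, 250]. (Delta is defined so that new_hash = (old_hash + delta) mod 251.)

Answer: 248

Derivation:
Delta formula: (val(new) - val(old)) * B^(n-1-k) mod M
  val('a') - val('d') = 1 - 4 = -3
  B^(n-1-k) = 5^0 mod 251 = 1
  Delta = -3 * 1 mod 251 = 248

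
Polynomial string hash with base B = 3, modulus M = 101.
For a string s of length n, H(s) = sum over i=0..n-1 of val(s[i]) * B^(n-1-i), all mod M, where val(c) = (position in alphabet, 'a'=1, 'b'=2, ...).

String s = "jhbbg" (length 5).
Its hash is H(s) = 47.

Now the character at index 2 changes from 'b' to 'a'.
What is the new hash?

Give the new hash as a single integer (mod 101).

val('b') = 2, val('a') = 1
Position k = 2, exponent = n-1-k = 2
B^2 mod M = 3^2 mod 101 = 9
Delta = (1 - 2) * 9 mod 101 = 92
New hash = (47 + 92) mod 101 = 38

Answer: 38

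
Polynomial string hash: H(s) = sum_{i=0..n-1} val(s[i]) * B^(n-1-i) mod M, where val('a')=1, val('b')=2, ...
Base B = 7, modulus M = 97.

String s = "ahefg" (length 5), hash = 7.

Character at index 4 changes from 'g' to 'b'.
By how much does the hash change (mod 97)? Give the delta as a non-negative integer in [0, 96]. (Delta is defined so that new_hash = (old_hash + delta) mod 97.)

Delta formula: (val(new) - val(old)) * B^(n-1-k) mod M
  val('b') - val('g') = 2 - 7 = -5
  B^(n-1-k) = 7^0 mod 97 = 1
  Delta = -5 * 1 mod 97 = 92

Answer: 92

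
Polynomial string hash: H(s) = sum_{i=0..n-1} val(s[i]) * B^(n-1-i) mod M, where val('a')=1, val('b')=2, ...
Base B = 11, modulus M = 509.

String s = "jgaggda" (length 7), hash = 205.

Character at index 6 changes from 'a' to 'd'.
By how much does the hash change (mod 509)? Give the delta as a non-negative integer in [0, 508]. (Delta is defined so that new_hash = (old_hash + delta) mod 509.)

Answer: 3

Derivation:
Delta formula: (val(new) - val(old)) * B^(n-1-k) mod M
  val('d') - val('a') = 4 - 1 = 3
  B^(n-1-k) = 11^0 mod 509 = 1
  Delta = 3 * 1 mod 509 = 3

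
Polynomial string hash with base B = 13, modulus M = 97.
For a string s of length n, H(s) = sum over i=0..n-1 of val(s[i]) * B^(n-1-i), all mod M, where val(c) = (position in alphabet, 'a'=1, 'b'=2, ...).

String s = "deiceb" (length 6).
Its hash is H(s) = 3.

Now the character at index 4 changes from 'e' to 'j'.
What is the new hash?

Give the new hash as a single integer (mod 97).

val('e') = 5, val('j') = 10
Position k = 4, exponent = n-1-k = 1
B^1 mod M = 13^1 mod 97 = 13
Delta = (10 - 5) * 13 mod 97 = 65
New hash = (3 + 65) mod 97 = 68

Answer: 68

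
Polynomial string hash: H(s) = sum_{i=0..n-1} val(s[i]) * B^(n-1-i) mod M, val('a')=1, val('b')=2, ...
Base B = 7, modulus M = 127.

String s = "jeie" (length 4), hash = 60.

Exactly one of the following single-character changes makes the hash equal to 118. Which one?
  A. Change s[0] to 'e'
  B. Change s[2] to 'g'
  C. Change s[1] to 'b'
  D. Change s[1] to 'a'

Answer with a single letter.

Answer: D

Derivation:
Option A: s[0]='j'->'e', delta=(5-10)*7^3 mod 127 = 63, hash=60+63 mod 127 = 123
Option B: s[2]='i'->'g', delta=(7-9)*7^1 mod 127 = 113, hash=60+113 mod 127 = 46
Option C: s[1]='e'->'b', delta=(2-5)*7^2 mod 127 = 107, hash=60+107 mod 127 = 40
Option D: s[1]='e'->'a', delta=(1-5)*7^2 mod 127 = 58, hash=60+58 mod 127 = 118 <-- target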